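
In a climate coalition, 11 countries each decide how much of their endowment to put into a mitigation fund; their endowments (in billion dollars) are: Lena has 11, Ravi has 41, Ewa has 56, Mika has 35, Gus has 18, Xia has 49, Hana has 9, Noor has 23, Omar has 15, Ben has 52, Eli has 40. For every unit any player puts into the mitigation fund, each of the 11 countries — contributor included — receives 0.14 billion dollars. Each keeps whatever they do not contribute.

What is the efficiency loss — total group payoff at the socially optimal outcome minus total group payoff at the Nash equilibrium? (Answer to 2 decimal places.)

The private return per contributed unit is 0.14 < 1 for everyone, so the Nash equilibrium is zero contribution and the group total is Σ E_j = 11 + 41 + 56 + 35 + 18 + 49 + 9 + 23 + 15 + 52 + 40 = 349.
Each contributed unit returns 1.540 to the group, so the social optimum is full contribution by everyone: group total = 1.540 × 349 = 537.46.
Efficiency loss = (1.540 − 1) × 349 = 188.46.

188.46 billion dollars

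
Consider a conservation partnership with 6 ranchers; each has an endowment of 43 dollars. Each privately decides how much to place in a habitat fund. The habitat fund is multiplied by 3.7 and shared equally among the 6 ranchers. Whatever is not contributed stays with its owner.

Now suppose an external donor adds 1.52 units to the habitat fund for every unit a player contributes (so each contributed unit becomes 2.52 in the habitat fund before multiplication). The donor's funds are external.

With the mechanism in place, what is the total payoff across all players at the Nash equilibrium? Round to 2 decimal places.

Under the mechanism each unit contributed yields 3.7 × 2.52 / 6 = 1.5540 back to its contributor per unit of net cost, which exceeds 1, making full contribution the dominant choice for everyone.
So the Nash equilibrium is full contribution by all 6; the group earns 3.7 × 2.52 × 258 = 2405.59.

2405.59 dollars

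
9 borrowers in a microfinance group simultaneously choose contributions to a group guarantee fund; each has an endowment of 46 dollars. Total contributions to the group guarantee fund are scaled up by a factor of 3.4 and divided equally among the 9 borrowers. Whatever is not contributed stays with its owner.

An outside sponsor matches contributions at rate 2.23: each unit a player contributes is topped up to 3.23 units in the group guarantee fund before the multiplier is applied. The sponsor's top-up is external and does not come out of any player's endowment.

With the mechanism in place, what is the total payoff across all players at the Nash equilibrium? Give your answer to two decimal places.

The effective private return per unit is now 3.4 × 3.23 / 9 = 1.2202 > 1, so every player's dominant strategy flips to full contribution.
At the Nash equilibrium everyone contributes 46. Group total payoff = 3.4 × 3.23 × 414 = 4546.55.

4546.55 dollars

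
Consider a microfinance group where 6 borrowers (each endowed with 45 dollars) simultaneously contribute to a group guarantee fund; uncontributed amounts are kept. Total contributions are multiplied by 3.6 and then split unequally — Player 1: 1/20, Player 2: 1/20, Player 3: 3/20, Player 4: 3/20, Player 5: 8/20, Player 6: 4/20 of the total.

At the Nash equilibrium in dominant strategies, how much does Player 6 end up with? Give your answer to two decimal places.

A player with share s gets back 3.6·s per unit contributed, so full contribution is dominant for anyone with s > 1/3.6 = 0.2778 and zero contribution is dominant for anyone below.
Only Player 5 (8/20) clears that bar, contributing 45; the remaining 5 contribute 0. Total contributed: 45.
Player 6 keeps 45 and receives 3.6 × 45 × 4/20 = 32.40 from the group guarantee fund, for a payoff of 77.40.

77.40 dollars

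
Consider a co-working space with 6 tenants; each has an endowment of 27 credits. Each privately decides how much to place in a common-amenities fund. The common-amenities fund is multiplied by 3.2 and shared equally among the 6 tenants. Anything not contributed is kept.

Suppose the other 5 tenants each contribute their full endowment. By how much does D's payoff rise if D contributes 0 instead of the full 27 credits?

12.60 credits

Switching from a contribution of 27 to 0 lets D keep an extra 27 credits, but lowers the common-amenities fund by 27, which costs D their own share of that drop: 3.2/6 × 27 = 14.40.
Net gain = 27 − 14.40 = 12.60. The private return per contributed unit (0.5333) is below 1, so free-riding is indeed the best response regardless of what the others do.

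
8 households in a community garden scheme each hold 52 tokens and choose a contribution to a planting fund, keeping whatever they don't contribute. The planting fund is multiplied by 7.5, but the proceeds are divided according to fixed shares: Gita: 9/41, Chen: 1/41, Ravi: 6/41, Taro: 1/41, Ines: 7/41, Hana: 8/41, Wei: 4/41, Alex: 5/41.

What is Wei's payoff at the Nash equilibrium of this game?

204.20 tokens

Each unit j contributes comes back to j as 7.5 × (j's share), so j prefers to contribute only if that share exceeds 1/7.5 = 0.1333; otherwise keeping the unit dominates.
Gita, Ravi, Ines and Hana clear that bar, contributing 52 each; the remaining 4 contribute 0. Total contributed: 208.
Wei keeps 52 and receives 7.5 × 208 × 4/41 = 152.20 from the planting fund, for a payoff of 204.20.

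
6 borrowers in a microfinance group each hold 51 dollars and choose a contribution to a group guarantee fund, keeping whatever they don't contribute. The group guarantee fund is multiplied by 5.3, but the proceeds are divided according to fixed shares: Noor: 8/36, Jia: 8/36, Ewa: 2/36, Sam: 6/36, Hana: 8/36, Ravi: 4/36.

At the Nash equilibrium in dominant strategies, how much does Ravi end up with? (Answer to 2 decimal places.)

Player j's private return per contributed unit is 5.3 × (j's share). Contributing is weakly dominant for j when that share is at least 1/5.3 = 0.1887, and contributing 0 is dominant otherwise.
Noor, Jia and Hana clear that bar, contributing 51 each; the remaining 3 contribute 0. Total contributed: 153.
Ravi keeps 51 and receives 5.3 × 153 × 4/36 = 90.10 from the group guarantee fund, for a payoff of 141.10.

141.10 dollars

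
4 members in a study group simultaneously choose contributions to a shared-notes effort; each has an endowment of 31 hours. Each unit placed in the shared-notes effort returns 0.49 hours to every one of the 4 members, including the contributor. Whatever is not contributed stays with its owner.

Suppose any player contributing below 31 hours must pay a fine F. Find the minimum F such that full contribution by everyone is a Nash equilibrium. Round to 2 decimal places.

Given the others contribute fully, the best deviation is to contribute 0 (any partial contribution still incurs the fine and gives up units whose private return 0.49 is below 1).
Deviating from 31 to 0 saves 31 hours but forfeits the deviator's share of the drop in the shared-notes effort: 0.49 × 31 = 15.19.
So the deviation gain is 31 − 15.19 = 15.81, and the fine must be at least 15.81 hours to wipe it out.

15.81 hours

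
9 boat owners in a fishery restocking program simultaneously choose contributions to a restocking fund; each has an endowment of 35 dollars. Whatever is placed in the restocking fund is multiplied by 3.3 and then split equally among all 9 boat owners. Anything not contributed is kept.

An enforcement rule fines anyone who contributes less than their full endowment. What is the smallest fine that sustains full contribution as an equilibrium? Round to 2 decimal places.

Given the others contribute fully, the best deviation is to contribute 0 (any partial contribution still incurs the fine and gives up units whose private return 0.3667 is below 1).
Deviating from 35 to 0 saves 35 dollars but forfeits the deviator's share of the drop in the restocking fund: 3.3/9 × 35 = 12.83.
So the deviation gain is 35 − 12.83 = 22.17, and the fine must be at least 22.17 dollars to wipe it out.

22.17 dollars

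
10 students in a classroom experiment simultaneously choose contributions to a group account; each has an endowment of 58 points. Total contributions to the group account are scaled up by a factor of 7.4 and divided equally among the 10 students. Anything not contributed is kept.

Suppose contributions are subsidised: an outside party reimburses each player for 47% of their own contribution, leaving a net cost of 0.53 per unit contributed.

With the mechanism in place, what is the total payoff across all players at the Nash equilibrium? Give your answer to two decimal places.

4564.60 points

With the mechanism, a contributed unit returns (7.4/10) / 0.53 = 1.3962 per unit of net cost to the contributor — now above 1 — so contributing fully is weakly dominant for every player.
At the Nash equilibrium everyone contributes 58. Group total payoff = 10 × (58 × 0.47 + 7.4 × 58) = 4564.60.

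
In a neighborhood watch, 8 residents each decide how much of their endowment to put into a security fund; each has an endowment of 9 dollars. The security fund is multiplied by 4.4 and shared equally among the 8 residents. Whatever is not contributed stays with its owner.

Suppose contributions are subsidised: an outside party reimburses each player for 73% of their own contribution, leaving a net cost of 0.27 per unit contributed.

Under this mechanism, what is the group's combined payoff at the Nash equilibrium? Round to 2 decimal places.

With the mechanism, a contributed unit returns (4.4/8) / 0.27 = 2.0370 per unit of net cost to the contributor — now above 1 — so contributing fully is weakly dominant for every player.
At the Nash equilibrium everyone contributes 9. Group total payoff = 8 × (9 × 0.73 + 4.4 × 9) = 369.36.

369.36 dollars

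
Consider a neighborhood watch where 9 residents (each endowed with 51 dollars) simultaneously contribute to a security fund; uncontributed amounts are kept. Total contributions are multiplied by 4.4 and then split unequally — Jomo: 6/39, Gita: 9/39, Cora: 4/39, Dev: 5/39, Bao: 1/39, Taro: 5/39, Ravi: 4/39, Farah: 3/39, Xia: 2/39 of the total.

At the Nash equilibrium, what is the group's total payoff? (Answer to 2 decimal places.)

632.40 dollars

Player j's private return per contributed unit is 4.4 × (j's share). Contributing is weakly dominant for j when that share is at least 1/4.4 = 0.2273, and contributing 0 is dominant otherwise.
Gita alone (share 9/39) is above the threshold, contributing 51; the remaining 8 contribute 0. Total contributed: 51.
The security fund pays out 4.4 × 51 = 224.40 in total (split across the unequal shares, but the aggregate is all that matters for the group sum).
The 8 free-riders keep 51 each, adding 408. Group total = 408 + 224.40 = 632.40.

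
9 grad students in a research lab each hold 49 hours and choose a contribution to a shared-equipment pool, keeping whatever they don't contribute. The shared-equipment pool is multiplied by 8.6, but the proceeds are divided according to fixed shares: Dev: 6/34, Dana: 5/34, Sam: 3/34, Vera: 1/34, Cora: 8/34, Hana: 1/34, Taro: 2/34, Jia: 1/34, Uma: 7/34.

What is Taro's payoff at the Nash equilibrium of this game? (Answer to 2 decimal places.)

Player j's private return per contributed unit is 8.6 × (j's share). Contributing is weakly dominant for j when that share is at least 1/8.6 = 0.1163, and contributing 0 is dominant otherwise.
Dev, Dana, Cora and Uma are above the threshold, contributing 49 each; the remaining 5 contribute 0. Total contributed: 196.
Taro keeps 49 and receives 8.6 × 196 × 2/34 = 99.15 from the shared-equipment pool, for a payoff of 148.15.

148.15 hours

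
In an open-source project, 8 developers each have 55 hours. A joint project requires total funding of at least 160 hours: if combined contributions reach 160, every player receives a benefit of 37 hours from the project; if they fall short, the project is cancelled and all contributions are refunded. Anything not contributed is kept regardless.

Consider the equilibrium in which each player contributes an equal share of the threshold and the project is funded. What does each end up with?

Equal share of the threshold: 160/8 = 20.
At this profile no one gains by cutting their contribution: any cut drops the total below 160, the project is cancelled, contributions are refunded, and the deviator ends with 55, which is less than 55 − 20 + 37 = 72. Contributing more than 20 just wastes the excess. So contributing exactly 20 is a best response.
Each player's payoff: 55 − 20 + 37 = 72.

72 hours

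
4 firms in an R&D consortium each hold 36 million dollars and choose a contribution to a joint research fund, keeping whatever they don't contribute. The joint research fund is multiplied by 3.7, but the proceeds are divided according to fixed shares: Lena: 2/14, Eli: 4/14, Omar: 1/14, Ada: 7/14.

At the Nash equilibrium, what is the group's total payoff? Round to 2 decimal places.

338.40 million dollars

Each unit j contributes comes back to j as 3.7 × (j's share), so j prefers to contribute only if that share exceeds 1/3.7 = 0.2703; otherwise keeping the unit dominates.
The shares above 0.2703 belong to Eli and Ada, contributing 36 each; the remaining 2 contribute 0. Total contributed: 72.
The joint research fund pays out 3.7 × 72 = 266.40 in total (split across the unequal shares, but the aggregate is all that matters for the group sum).
The 2 free-riders keep 36 each, adding 72. Group total = 72 + 266.40 = 338.40.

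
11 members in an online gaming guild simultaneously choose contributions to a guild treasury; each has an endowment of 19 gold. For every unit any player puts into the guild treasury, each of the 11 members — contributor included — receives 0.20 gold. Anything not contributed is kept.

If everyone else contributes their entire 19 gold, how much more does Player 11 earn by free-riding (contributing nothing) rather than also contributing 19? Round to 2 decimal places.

Switching from a contribution of 19 to 0 lets Player 11 keep an extra 19 gold, but lowers the guild treasury by 19, which costs Player 11 their own share of that drop: 0.20 × 19 = 3.80.
Net gain = 19 − 3.80 = 15.20. The private return per contributed unit (0.20) is below 1, so free-riding is indeed the best response regardless of what the others do.

15.20 gold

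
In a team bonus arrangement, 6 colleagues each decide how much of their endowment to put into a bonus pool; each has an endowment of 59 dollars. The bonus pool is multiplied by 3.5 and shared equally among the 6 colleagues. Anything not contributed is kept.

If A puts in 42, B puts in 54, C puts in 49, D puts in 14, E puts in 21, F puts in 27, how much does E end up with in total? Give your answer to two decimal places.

Total contributed: 42 + 54 + 49 + 14 + 21 + 27 = 207.
Each receives 3.5 × 207 / 6 = 120.75 from the bonus pool.
E keeps 59 − 21 = 38, so E's payoff is 38 + 120.75 = 158.75.

158.75 dollars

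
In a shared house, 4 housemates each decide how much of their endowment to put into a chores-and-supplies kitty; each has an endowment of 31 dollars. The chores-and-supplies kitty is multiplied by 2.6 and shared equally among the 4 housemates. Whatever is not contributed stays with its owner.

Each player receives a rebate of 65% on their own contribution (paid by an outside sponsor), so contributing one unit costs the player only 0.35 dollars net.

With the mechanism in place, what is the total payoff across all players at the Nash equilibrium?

The effective private return per unit is now (2.6/4) / 0.35 = 1.8571 > 1, so every player's dominant strategy flips to full contribution.
So the Nash equilibrium is full contribution by all 4; the group earns 4 × (31 × 0.65 + 2.6 × 31) = 403.00.

403.00 dollars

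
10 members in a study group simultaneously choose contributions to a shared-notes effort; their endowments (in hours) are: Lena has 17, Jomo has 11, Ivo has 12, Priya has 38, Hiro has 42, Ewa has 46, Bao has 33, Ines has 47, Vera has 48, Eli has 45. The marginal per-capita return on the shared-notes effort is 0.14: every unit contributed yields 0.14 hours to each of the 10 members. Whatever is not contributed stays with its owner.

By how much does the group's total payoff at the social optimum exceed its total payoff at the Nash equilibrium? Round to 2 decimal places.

The private return per contributed unit is 0.14 < 1 for everyone, so the Nash equilibrium is zero contribution and the group total is Σ E_j = 17 + 11 + 12 + 38 + 42 + 46 + 33 + 47 + 48 + 45 = 339.
Each contributed unit returns 1.400 to the group, so the social optimum is full contribution by everyone: group total = 1.400 × 339 = 474.60.
Efficiency loss = (1.400 − 1) × 339 = 135.60.

135.60 hours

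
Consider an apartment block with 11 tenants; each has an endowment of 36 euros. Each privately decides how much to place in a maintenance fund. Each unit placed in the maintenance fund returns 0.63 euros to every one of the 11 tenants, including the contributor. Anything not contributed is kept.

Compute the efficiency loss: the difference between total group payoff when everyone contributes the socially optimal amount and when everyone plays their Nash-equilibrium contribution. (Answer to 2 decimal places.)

2348.28 euros

The private return per contributed unit is 0.63 < 1, so contributing 0 is dominant for every player. At the Nash equilibrium everyone keeps their 36, and the group total is 11 × 36 = 396.
Each contributed unit returns 6.930 to the group as a whole (0.63 to each of 11 players), which exceeds 1, so the social optimum is full contribution: group total = 6.930 × 396 = 2744.28.
Efficiency loss = 2744.28 − 396 = 2348.28.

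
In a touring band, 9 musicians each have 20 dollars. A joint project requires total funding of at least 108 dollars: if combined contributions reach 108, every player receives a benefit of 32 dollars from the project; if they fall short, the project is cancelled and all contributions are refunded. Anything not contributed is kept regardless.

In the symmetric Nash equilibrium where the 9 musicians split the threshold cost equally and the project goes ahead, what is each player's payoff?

40 dollars

Equal share of the threshold: 108/9 = 12.
At this profile no one gains by cutting their contribution: any cut drops the total below 108, the project is cancelled, contributions are refunded, and the deviator ends with 20, which is less than 20 − 12 + 32 = 40. Contributing more than 12 just wastes the excess. So contributing exactly 12 is a best response.
Each player's payoff: 20 − 12 + 32 = 40.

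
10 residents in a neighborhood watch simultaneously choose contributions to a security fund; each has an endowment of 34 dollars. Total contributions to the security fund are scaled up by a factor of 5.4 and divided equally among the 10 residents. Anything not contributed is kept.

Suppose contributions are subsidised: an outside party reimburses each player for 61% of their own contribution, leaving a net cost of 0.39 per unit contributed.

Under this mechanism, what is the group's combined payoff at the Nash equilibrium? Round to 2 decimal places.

2043.40 dollars

Under the mechanism each unit contributed yields (5.4/10) / 0.39 = 1.3846 back to its contributor per unit of net cost, which exceeds 1, making full contribution the dominant choice for everyone.
So the Nash equilibrium is full contribution by all 10; the group earns 10 × (34 × 0.61 + 5.4 × 34) = 2043.40.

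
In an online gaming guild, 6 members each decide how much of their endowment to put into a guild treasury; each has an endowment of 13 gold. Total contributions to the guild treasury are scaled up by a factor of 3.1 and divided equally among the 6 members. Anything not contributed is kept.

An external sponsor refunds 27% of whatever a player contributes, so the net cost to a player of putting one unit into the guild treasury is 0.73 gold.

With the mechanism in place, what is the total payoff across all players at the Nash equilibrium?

78.00 gold

The effective private return is (3.1/6) / 0.73 = 0.7078, which is still under 1, so the mechanism doesn't change anyone's dominant strategy: zero contribution.
At the Nash equilibrium no one contributes; group total payoff = 6 × 13 = 78.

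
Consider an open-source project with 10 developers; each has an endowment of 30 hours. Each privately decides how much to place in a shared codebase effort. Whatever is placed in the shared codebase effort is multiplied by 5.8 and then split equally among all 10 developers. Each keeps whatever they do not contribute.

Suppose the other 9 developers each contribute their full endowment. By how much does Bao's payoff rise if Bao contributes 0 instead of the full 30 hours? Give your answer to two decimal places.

12.60 hours

Switching from a contribution of 30 to 0 lets Bao keep an extra 30 hours, but lowers the shared codebase effort by 30, which costs Bao their own share of that drop: 5.8/10 × 30 = 17.40.
Net gain = 30 − 17.40 = 12.60. The private return per contributed unit (0.5800) is below 1, so free-riding is indeed the best response regardless of what the others do.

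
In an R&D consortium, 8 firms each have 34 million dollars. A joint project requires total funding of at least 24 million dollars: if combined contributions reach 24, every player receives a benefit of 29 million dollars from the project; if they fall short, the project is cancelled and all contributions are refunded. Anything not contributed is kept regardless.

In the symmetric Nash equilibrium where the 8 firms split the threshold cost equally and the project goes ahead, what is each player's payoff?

Equal share of the threshold: 24/8 = 3.
At this profile no one gains by cutting their contribution: any cut drops the total below 24, the project is cancelled, contributions are refunded, and the deviator ends with 34, which is less than 34 − 3 + 29 = 60. Contributing more than 3 just wastes the excess. So contributing exactly 3 is a best response.
Each player's payoff: 34 − 3 + 29 = 60.

60 million dollars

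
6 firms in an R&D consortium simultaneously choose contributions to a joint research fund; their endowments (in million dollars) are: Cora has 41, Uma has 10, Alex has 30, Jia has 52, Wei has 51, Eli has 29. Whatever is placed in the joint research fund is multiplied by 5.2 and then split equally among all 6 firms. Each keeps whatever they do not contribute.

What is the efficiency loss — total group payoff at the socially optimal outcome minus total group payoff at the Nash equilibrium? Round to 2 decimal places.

894.60 million dollars

The private return per contributed unit is 5.2/6 = 0.8667 < 1 for every player regardless of endowment, so the Nash equilibrium is zero contribution and the group total is Σ E_j = 41 + 10 + 30 + 52 + 51 + 29 = 213.
Each contributed unit returns 5.200 to the group, so the social optimum is full contribution by everyone: group total = 5.200 × 213 = 1107.60.
Efficiency loss = (5.200 − 1) × 213 = 894.60.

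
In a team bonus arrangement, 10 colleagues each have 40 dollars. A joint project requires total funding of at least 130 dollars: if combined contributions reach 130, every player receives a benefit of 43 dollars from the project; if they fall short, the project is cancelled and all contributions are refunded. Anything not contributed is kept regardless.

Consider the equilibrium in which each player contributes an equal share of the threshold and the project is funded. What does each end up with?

Equal share of the threshold: 130/10 = 13.
At this profile no one gains by cutting their contribution: any cut drops the total below 130, the project is cancelled, contributions are refunded, and the deviator ends with 40, which is less than 40 − 13 + 43 = 70. Contributing more than 13 just wastes the excess. So contributing exactly 13 is a best response.
Each player's payoff: 40 − 13 + 43 = 70.

70 dollars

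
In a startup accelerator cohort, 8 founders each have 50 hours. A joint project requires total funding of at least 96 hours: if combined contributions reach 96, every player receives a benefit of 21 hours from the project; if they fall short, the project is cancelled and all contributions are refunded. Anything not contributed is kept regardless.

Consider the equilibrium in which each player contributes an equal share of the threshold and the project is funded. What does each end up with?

Equal share of the threshold: 96/8 = 12.
At this profile no one gains by cutting their contribution: any cut drops the total below 96, the project is cancelled, contributions are refunded, and the deviator ends with 50, which is less than 50 − 12 + 21 = 59. Contributing more than 12 just wastes the excess. So contributing exactly 12 is a best response.
Each player's payoff: 50 − 12 + 21 = 59.

59 hours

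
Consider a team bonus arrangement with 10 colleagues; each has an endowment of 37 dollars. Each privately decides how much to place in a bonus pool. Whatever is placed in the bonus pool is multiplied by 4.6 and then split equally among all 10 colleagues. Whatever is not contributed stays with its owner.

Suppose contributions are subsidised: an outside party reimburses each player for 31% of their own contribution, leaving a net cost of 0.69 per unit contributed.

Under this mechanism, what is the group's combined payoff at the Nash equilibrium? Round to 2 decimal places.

The effective private return is (4.6/10) / 0.69 = 0.6667, which is still under 1, so the mechanism doesn't change anyone's dominant strategy: zero contribution.
Everyone keeps their endowment and the group total is 10 × 37 = 370.

370.00 dollars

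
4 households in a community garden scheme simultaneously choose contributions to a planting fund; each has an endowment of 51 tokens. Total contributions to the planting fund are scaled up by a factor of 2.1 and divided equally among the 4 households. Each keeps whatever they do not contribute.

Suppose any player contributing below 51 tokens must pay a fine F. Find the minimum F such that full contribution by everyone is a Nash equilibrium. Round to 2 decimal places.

24.23 tokens

Given the others contribute fully, the best deviation is to contribute 0 (any partial contribution still incurs the fine and gives up units whose private return 0.5250 is below 1).
Deviating from 51 to 0 saves 51 tokens but forfeits the deviator's share of the drop in the planting fund: 2.1/4 × 51 = 26.77.
So the deviation gain is 51 − 26.77 = 24.23, and the fine must be at least 24.23 tokens to wipe it out.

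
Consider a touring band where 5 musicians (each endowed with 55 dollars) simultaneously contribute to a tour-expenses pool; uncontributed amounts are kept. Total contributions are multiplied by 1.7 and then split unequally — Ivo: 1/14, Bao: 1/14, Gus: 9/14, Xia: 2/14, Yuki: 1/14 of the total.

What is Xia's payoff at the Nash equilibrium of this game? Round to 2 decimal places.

68.36 dollars

Each unit j contributes comes back to j as 1.7 × (j's share), so j prefers to contribute only if that share exceeds 1/1.7 = 0.5882; otherwise keeping the unit dominates.
The only share above 0.5882 is Gus's 9/14, contributing 55; the remaining 4 contribute 0. Total contributed: 55.
Xia keeps 55 and receives 1.7 × 55 × 2/14 = 13.36 from the tour-expenses pool, for a payoff of 68.36.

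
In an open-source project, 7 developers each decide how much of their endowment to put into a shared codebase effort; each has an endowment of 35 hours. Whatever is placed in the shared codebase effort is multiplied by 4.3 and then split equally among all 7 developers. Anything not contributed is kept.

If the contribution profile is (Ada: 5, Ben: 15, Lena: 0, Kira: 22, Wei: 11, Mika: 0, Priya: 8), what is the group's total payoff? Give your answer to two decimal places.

446.30 hours

Total contributed: 5 + 15 + 0 + 22 + 11 + 0 + 8 = 61; total kept: 7 × 35 − 61 = 184.
The shared codebase effort pays out 4.3 × 61 = 262.30 in aggregate.
Group total = 184 + 262.30 = 446.30.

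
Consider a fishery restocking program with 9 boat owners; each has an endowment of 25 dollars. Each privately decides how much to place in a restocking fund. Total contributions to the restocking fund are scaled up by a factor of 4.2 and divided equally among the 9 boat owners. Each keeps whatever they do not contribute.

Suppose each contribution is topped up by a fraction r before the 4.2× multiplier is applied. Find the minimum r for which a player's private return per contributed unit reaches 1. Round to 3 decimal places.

With matching at rate r, one contributed unit becomes (1 + r) in the restocking fund and returns 4.2 × (1 + r) / 9 to the contributor.
Setting this equal to 1: 1 + r = 9/4.2 = 2.1429.
So the minimum matching rate is r = 2.1429 − 1 = 1.143.

1.143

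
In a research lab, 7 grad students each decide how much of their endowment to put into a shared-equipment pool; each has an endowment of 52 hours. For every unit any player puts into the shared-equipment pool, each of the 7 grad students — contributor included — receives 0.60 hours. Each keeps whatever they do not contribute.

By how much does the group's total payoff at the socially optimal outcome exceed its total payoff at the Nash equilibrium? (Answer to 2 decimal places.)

The private return per contributed unit is 0.60 < 1, so contributing 0 is dominant for every player. At the Nash equilibrium everyone keeps their 52, and the group total is 7 × 52 = 364.
Each contributed unit returns 4.200 to the group as a whole (0.60 to each of 7 players), which exceeds 1, so the social optimum is full contribution: group total = 4.200 × 364 = 1528.80.
Efficiency loss = 1528.80 − 364 = 1164.80.

1164.80 hours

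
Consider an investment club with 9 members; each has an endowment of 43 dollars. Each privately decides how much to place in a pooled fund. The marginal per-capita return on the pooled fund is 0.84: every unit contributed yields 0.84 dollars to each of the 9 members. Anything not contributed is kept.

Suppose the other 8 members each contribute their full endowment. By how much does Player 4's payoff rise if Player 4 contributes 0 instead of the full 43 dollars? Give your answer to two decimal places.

6.88 dollars

Switching from a contribution of 43 to 0 lets Player 4 keep an extra 43 dollars, but lowers the pooled fund by 43, which costs Player 4 their own share of that drop: 0.84 × 43 = 36.12.
Net gain = 43 − 36.12 = 6.88. The private return per contributed unit (0.84) is below 1, so free-riding is indeed the best response regardless of what the others do.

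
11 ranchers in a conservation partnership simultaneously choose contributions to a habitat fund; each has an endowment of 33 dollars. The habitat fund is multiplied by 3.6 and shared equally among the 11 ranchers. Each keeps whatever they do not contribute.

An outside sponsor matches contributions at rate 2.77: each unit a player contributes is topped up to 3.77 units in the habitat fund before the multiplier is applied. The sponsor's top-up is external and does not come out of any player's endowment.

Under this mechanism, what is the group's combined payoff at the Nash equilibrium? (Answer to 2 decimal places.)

With the mechanism, a contributed unit returns 3.6 × 3.77 / 11 = 1.2338 per unit of net cost to the contributor — now above 1 — so contributing fully is weakly dominant for every player.
So the Nash equilibrium is full contribution by all 11; the group earns 3.6 × 3.77 × 363 = 4926.64.

4926.64 dollars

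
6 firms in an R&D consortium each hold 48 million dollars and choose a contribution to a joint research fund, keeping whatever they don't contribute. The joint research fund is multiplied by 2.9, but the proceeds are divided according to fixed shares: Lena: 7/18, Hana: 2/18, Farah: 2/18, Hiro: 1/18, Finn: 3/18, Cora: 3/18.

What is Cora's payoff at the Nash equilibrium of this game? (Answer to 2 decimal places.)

A player with share s gets back 2.9·s per unit contributed, so full contribution is dominant for anyone with s > 1/2.9 = 0.3448 and zero contribution is dominant for anyone below.
Only Lena (7/18) clears that bar, contributing 48; the remaining 5 contribute 0. Total contributed: 48.
Cora keeps 48 and receives 2.9 × 48 × 3/18 = 23.20 from the joint research fund, for a payoff of 71.20.

71.20 million dollars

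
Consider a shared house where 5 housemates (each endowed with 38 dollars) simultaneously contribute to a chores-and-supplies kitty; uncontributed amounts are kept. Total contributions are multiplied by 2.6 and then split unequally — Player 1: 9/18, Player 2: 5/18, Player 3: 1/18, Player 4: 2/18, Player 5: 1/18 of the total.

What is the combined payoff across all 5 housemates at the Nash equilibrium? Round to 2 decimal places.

250.80 dollars

Each unit j contributes comes back to j as 2.6 × (j's share), so j prefers to contribute only if that share exceeds 1/2.6 = 0.3846; otherwise keeping the unit dominates.
The only share above 0.3846 is Player 1's 9/18, contributing 38; the remaining 4 contribute 0. Total contributed: 38.
The chores-and-supplies kitty pays out 2.6 × 38 = 98.80 in total (split across the unequal shares, but the aggregate is all that matters for the group sum).
The 4 free-riders keep 38 each, adding 152. Group total = 152 + 98.80 = 250.80.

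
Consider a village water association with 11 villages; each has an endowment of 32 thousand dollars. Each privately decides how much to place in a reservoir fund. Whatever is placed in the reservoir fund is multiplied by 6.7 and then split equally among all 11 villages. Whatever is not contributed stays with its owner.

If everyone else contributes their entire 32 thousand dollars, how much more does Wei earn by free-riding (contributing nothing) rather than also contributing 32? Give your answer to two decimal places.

12.51 thousand dollars

Switching from a contribution of 32 to 0 lets Wei keep an extra 32 thousand dollars, but lowers the reservoir fund by 32, which costs Wei their own share of that drop: 6.7/11 × 32 = 19.49.
Net gain = 32 − 19.49 = 12.51. The private return per contributed unit (0.6091) is below 1, so free-riding is indeed the best response regardless of what the others do.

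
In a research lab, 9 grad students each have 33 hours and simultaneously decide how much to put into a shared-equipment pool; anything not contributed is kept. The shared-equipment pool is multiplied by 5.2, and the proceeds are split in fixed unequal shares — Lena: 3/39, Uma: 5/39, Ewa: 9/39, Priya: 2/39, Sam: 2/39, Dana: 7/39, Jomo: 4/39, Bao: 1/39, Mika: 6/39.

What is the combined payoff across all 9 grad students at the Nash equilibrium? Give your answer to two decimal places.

For player j, contributing a unit is worthwhile iff 5.2 × (j's share) ≥ 1, i.e. iff j's share is at least 0.1923.
The only share above 0.1923 is Ewa's 9/39, contributing 33; the remaining 8 contribute 0. Total contributed: 33.
The shared-equipment pool pays out 5.2 × 33 = 171.60 in total (split across the unequal shares, but the aggregate is all that matters for the group sum).
The 8 free-riders keep 33 each, adding 264. Group total = 264 + 171.60 = 435.60.

435.60 hours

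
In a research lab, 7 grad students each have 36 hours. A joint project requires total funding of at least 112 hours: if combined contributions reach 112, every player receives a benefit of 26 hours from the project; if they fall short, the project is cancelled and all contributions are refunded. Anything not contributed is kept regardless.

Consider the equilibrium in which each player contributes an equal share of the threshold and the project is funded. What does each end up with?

Equal share of the threshold: 112/7 = 16.
At this profile no one gains by cutting their contribution: any cut drops the total below 112, the project is cancelled, contributions are refunded, and the deviator ends with 36, which is less than 36 − 16 + 26 = 46. Contributing more than 16 just wastes the excess. So contributing exactly 16 is a best response.
Each player's payoff: 36 − 16 + 26 = 46.

46 hours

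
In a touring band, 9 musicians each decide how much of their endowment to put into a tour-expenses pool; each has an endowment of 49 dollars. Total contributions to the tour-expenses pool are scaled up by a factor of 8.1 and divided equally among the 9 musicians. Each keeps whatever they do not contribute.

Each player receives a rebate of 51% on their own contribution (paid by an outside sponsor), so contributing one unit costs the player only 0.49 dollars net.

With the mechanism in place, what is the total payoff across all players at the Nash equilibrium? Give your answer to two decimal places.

The effective private return per unit is now (8.1/9) / 0.49 = 1.8367 > 1, so every player's dominant strategy flips to full contribution.
So the Nash equilibrium is full contribution by all 9; the group earns 9 × (49 × 0.51 + 8.1 × 49) = 3797.01.

3797.01 dollars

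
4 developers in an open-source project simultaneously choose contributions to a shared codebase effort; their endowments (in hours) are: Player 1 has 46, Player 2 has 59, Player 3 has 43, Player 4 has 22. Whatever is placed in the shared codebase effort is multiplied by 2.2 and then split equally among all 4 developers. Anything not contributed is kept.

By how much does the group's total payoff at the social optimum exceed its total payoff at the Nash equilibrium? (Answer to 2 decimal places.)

The private return per contributed unit is 2.2/4 = 0.5500 < 1 for every player regardless of endowment, so the Nash equilibrium is zero contribution and the group total is Σ E_j = 46 + 59 + 43 + 22 = 170.
Each contributed unit returns 2.200 to the group, so the social optimum is full contribution by everyone: group total = 2.200 × 170 = 374.00.
Efficiency loss = (2.200 − 1) × 170 = 204.00.

204.00 hours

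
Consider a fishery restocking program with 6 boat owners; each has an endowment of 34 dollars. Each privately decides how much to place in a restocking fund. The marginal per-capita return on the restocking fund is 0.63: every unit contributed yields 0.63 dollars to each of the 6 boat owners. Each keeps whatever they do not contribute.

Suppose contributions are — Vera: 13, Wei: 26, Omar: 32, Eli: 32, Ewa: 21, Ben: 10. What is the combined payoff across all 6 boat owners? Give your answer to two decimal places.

576.52 dollars

Total contributed: 13 + 26 + 32 + 32 + 21 + 10 = 134; total kept: 6 × 34 − 134 = 70.
The restocking fund pays out 0.63 × 6 × 134 = 506.52 in aggregate.
Group total = 70 + 506.52 = 576.52.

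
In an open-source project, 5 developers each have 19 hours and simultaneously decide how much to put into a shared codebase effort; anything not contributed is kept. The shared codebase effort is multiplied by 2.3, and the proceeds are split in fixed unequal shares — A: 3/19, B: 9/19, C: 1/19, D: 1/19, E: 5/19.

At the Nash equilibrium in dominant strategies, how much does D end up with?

21.30 hours

A player with share s gets back 2.3·s per unit contributed, so full contribution is dominant for anyone with s > 1/2.3 = 0.4348 and zero contribution is dominant for anyone below.
The only share above 0.4348 is B's 9/19, contributing 19; the remaining 4 contribute 0. Total contributed: 19.
D keeps 19 and receives 2.3 × 19 × 1/19 = 2.30 from the shared codebase effort, for a payoff of 21.30.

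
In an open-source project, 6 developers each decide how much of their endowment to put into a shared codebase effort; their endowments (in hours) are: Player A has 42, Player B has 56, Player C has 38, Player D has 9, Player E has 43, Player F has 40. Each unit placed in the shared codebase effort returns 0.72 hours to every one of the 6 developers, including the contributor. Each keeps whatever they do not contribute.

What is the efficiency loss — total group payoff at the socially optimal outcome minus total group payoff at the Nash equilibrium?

756.96 hours

The private return per contributed unit is 0.72 < 1 for everyone, so the Nash equilibrium is zero contribution and the group total is Σ E_j = 42 + 56 + 38 + 9 + 43 + 40 = 228.
Each contributed unit returns 4.320 to the group, so the social optimum is full contribution by everyone: group total = 4.320 × 228 = 984.96.
Efficiency loss = (4.320 − 1) × 228 = 756.96.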